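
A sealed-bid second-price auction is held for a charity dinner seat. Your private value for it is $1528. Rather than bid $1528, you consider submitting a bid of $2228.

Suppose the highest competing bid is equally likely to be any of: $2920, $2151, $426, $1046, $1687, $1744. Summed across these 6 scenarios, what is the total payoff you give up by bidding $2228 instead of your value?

$998

The deviation costs you only when the competing bid falls strictly between $1528 and $2228; elsewhere both bids give the same outcome.
$2920: outcomes coincide → loss $0.
$2151: truthful payoff $0, deviation payoff −$623 → loss $623.
$426: outcomes coincide → loss $0.
$1046: outcomes coincide → loss $0.
$1687: truthful payoff $0, deviation payoff −$159 → loss $159.
$1744: truthful payoff $0, deviation payoff −$216 → loss $216.
Total loss = $623 + $159 + $216 = $998.
In a second-price auction your bid sets only whether you win, not what you pay, so bidding your true value is weakly dominant.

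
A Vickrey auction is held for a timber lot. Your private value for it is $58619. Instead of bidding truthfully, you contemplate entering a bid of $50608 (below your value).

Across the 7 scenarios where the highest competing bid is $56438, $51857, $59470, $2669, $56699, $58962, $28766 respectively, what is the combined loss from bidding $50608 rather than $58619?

The deviation costs you only when the competing bid falls strictly between $50608 and $58619; elsewhere both bids give the same outcome.
$56438: truthful payoff $2181, deviation payoff $0 → loss $2181.
$51857: truthful payoff $6762, deviation payoff $0 → loss $6762.
$59470: outcomes coincide → loss $0.
$2669: outcomes coincide → loss $0.
$56699: truthful payoff $1920, deviation payoff $0 → loss $1920.
$58962: outcomes coincide → loss $0.
$28766: outcomes coincide → loss $0.
Total loss = $2181 + $6762 + $1920 = $10863.

$10863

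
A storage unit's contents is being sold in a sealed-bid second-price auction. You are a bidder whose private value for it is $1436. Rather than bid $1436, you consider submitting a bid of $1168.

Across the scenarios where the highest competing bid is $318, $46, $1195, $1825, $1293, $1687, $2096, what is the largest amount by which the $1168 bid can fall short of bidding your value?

$318: same outcome either way → loss $0.
$46: same outcome either way → loss $0.
$1195: truthful gives $241, deviation gives $0 → loss $241.
$1825: same outcome either way → loss $0.
$1293: truthful gives $143, deviation gives $0 → loss $143.
$1687: same outcome either way → loss $0.
$2096: same outcome either way → loss $0.
Maximum loss: $241.

$241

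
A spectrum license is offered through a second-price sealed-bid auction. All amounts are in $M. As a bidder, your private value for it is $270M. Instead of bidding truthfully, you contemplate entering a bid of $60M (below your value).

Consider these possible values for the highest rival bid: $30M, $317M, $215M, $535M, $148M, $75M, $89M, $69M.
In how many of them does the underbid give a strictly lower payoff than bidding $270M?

The deviation hurts exactly when the highest competing bid lies strictly between $60M and $270M — underbidding then forfeits a profitable win.
$30M: below both → same outcome either way.
$317M: above both → same outcome either way.
$215M: inside the interval → strictly worse (loss $55M).
$535M: above both → same outcome either way.
$148M: inside the interval → strictly worse (loss $122M).
$75M: inside the interval → strictly worse (loss $195M).
$89M: inside the interval → strictly worse (loss $181M).
$69M: inside the interval → strictly worse (loss $201M).
Count: 5.

5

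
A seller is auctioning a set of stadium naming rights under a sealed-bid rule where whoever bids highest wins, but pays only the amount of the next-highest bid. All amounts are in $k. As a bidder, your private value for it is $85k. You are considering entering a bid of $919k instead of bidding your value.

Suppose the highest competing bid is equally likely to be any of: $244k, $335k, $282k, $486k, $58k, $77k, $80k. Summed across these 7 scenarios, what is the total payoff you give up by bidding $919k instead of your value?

$1007k

The deviation costs you only when the competing bid falls strictly between $85k and $919k; elsewhere both bids give the same outcome.
$244k: truthful payoff $0k, deviation payoff −$159k → loss $159k.
$335k: truthful payoff $0k, deviation payoff −$250k → loss $250k.
$282k: truthful payoff $0k, deviation payoff −$197k → loss $197k.
$486k: truthful payoff $0k, deviation payoff −$401k → loss $401k.
$58k: outcomes coincide → loss $0k.
$77k: outcomes coincide → loss $0k.
$80k: outcomes coincide → loss $0k.
Total loss = $159k + $250k + $197k + $401k = $1007k.
Truthful bidding weakly dominates here: raising your bid can only win items priced above your value, and lowering it can only forfeit items priced below.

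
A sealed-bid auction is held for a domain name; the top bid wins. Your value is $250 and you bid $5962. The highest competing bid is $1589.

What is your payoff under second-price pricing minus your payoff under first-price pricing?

$4373

You have the highest bid, so you win under either rule.
Second-price: pay $1589 → payoff −$1339.
First-price: pay your own bid $5962 → payoff −$5712.
Difference = −$1339 − (−$5712) = $4373.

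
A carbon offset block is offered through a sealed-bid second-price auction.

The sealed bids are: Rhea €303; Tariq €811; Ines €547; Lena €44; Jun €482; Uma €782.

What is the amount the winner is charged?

Highest bid: Tariq at €811, so Tariq wins.
Second-highest bid: Uma at €782 — that is the price the winner pays.

€782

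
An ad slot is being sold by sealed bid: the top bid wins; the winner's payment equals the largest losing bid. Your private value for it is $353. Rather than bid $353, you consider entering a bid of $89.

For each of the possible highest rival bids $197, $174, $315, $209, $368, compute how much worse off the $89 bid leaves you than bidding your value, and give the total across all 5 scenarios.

$517

The deviation costs you only when the competing bid falls strictly between $89 and $353; elsewhere both bids give the same outcome.
$197: truthful payoff $156, deviation payoff $0 → loss $156.
$174: truthful payoff $179, deviation payoff $0 → loss $179.
$315: truthful payoff $38, deviation payoff $0 → loss $38.
$209: truthful payoff $144, deviation payoff $0 → loss $144.
$368: outcomes coincide → loss $0.
Total loss = $156 + $179 + $38 + $144 = $517.
In a second-price auction your bid sets only whether you win, not what you pay, so bidding your true value is weakly dominant.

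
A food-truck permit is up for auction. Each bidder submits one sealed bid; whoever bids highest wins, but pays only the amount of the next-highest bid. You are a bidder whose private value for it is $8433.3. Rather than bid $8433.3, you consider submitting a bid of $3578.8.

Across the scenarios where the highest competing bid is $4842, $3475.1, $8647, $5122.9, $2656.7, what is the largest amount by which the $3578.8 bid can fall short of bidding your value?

$4842: truthful gives $3591.3, deviation gives $0 → loss $3591.3.
$3475.1: same outcome either way → loss $0.
$8647: same outcome either way → loss $0.
$5122.9: truthful gives $3310.4, deviation gives $0 → loss $3310.4.
$2656.7: same outcome either way → loss $0.
Maximum loss: $3591.3.

$3591.3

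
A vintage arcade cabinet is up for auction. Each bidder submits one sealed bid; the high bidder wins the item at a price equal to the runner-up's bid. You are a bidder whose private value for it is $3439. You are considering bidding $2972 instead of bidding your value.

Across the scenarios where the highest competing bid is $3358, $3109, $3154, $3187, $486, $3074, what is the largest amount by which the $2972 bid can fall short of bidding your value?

$365

$3358: truthful gives $81, deviation gives $0 → loss $81.
$3109: truthful gives $330, deviation gives $0 → loss $330.
$3154: truthful gives $285, deviation gives $0 → loss $285.
$3187: truthful gives $252, deviation gives $0 → loss $252.
$486: same outcome either way → loss $0.
$3074: truthful gives $365, deviation gives $0 → loss $365.
Maximum loss: $365.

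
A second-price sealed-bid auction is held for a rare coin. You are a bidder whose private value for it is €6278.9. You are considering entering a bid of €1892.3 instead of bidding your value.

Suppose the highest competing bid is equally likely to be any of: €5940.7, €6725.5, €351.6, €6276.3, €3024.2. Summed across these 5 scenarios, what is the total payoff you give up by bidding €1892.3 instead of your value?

€3595.5

The deviation costs you only when the competing bid falls strictly between €1892.3 and €6278.9; elsewhere both bids give the same outcome.
€5940.7: truthful payoff €338.2, deviation payoff €0 → loss €338.2.
€6725.5: outcomes coincide → loss €0.
€351.6: outcomes coincide → loss €0.
€6276.3: truthful payoff €2.6, deviation payoff €0 → loss €2.6.
€3024.2: truthful payoff €3254.7, deviation payoff €0 → loss €3254.7.
Total loss = €338.2 + €2.6 + €3254.7 = €3595.5.
Because the price is fixed by the runner-up's bid, deviating from your value can only change a good outcome into a bad one — never the reverse.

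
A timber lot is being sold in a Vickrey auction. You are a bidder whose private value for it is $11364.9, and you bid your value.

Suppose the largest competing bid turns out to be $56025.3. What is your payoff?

Your bid $11364.9 is below the highest competing bid $56025.3, so you lose.
A losing bidder pays nothing and receives nothing: payoff = $0.

$0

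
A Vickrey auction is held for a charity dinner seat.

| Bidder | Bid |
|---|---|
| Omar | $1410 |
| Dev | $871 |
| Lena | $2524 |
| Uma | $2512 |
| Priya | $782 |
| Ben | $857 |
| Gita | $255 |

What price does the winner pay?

Highest bid: Lena at $2524, so Lena wins.
Second-highest bid: Uma at $2512 — that is the price the winner pays.

$2512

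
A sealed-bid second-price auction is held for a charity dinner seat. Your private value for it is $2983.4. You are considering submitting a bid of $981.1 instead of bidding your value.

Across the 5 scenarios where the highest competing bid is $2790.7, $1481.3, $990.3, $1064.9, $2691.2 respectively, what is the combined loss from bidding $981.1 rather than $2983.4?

The deviation costs you only when the competing bid falls strictly between $981.1 and $2983.4; elsewhere both bids give the same outcome.
$2790.7: truthful payoff $192.7, deviation payoff $0 → loss $192.7.
$1481.3: truthful payoff $1502.1, deviation payoff $0 → loss $1502.1.
$990.3: truthful payoff $1993.1, deviation payoff $0 → loss $1993.1.
$1064.9: truthful payoff $1918.5, deviation payoff $0 → loss $1918.5.
$2691.2: truthful payoff $292.2, deviation payoff $0 → loss $292.2.
Total loss = $192.7 + $1502.1 + $1993.1 + $1918.5 + $292.2 = $5898.6.

$5898.6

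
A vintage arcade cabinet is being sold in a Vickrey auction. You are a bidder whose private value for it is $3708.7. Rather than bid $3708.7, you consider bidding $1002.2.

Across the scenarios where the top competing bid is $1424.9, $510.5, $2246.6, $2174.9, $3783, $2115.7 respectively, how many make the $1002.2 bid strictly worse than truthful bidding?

4

The deviation hurts exactly when the highest competing bid lies strictly between $1002.2 and $3708.7 — underbidding then forfeits a profitable win.
$1424.9: inside the interval → strictly worse (loss $2283.8).
$510.5: below both → same outcome either way.
$2246.6: inside the interval → strictly worse (loss $1462.1).
$2174.9: inside the interval → strictly worse (loss $1533.8).
$3783: above both → same outcome either way.
$2115.7: inside the interval → strictly worse (loss $1593).
Count: 4.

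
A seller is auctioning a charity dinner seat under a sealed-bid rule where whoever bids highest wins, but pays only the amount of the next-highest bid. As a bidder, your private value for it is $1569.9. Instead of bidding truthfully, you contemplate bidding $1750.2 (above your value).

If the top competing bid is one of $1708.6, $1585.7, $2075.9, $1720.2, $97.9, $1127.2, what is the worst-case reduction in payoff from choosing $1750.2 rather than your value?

$1708.6: truthful gives $0, deviation gives −$138.7 → loss $138.7.
$1585.7: truthful gives $0, deviation gives −$15.8 → loss $15.8.
$2075.9: same outcome either way → loss $0.
$1720.2: truthful gives $0, deviation gives −$150.3 → loss $150.3.
$97.9: same outcome either way → loss $0.
$1127.2: same outcome either way → loss $0.
Maximum loss: $150.3.

$150.3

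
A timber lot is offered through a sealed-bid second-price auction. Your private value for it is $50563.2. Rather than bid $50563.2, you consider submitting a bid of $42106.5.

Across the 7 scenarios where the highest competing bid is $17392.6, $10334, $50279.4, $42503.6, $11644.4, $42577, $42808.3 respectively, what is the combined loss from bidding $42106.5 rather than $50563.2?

The deviation costs you only when the competing bid falls strictly between $42106.5 and $50563.2; elsewhere both bids give the same outcome.
$17392.6: outcomes coincide → loss $0.
$10334: outcomes coincide → loss $0.
$50279.4: truthful payoff $283.8, deviation payoff $0 → loss $283.8.
$42503.6: truthful payoff $8059.6, deviation payoff $0 → loss $8059.6.
$11644.4: outcomes coincide → loss $0.
$42577: truthful payoff $7986.2, deviation payoff $0 → loss $7986.2.
$42808.3: truthful payoff $7754.9, deviation payoff $0 → loss $7754.9.
Total loss = $283.8 + $8059.6 + $7986.2 + $7754.9 = $24084.5.

$24084.5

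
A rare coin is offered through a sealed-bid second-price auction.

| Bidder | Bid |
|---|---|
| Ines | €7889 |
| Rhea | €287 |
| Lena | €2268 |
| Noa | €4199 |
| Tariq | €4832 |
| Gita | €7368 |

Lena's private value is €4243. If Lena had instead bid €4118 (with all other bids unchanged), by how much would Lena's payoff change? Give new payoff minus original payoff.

€0

The highest bid among the other bidders is €7889; Lena's bid doesn't change that.
Original bid €2268: Lena is not highest (top rival bid is €7889); payoff €0.
Alternative bid €4118: Lena is not highest (top rival bid is €7889); payoff €0.
Change in payoff = €0 − (€0) = €0.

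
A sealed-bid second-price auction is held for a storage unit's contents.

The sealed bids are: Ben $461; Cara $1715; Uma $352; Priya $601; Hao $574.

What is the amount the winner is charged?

Highest bid: Cara at $1715, so Cara wins.
Second-highest bid: Priya at $601 — that is the price the winner pays.

$601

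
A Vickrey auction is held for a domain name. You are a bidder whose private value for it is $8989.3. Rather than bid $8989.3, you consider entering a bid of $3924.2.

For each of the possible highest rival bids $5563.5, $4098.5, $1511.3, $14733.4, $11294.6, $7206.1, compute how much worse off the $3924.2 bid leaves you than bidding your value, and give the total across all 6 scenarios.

$10099.8

The deviation costs you only when the competing bid falls strictly between $3924.2 and $8989.3; elsewhere both bids give the same outcome.
$5563.5: truthful payoff $3425.8, deviation payoff $0 → loss $3425.8.
$4098.5: truthful payoff $4890.8, deviation payoff $0 → loss $4890.8.
$1511.3: outcomes coincide → loss $0.
$14733.4: outcomes coincide → loss $0.
$11294.6: outcomes coincide → loss $0.
$7206.1: truthful payoff $1783.2, deviation payoff $0 → loss $1783.2.
Total loss = $3425.8 + $4890.8 + $1783.2 = $10099.8.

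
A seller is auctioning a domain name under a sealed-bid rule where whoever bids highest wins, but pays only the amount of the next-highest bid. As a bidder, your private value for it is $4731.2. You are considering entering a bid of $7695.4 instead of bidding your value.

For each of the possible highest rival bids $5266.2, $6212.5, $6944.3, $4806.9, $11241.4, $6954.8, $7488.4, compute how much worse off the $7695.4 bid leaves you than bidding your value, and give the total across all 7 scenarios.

$9285.9

The deviation costs you only when the competing bid falls strictly between $4731.2 and $7695.4; elsewhere both bids give the same outcome.
$5266.2: truthful payoff $0, deviation payoff −$535 → loss $535.
$6212.5: truthful payoff $0, deviation payoff −$1481.3 → loss $1481.3.
$6944.3: truthful payoff $0, deviation payoff −$2213.1 → loss $2213.1.
$4806.9: truthful payoff $0, deviation payoff −$75.7 → loss $75.7.
$11241.4: outcomes coincide → loss $0.
$6954.8: truthful payoff $0, deviation payoff −$2223.6 → loss $2223.6.
$7488.4: truthful payoff $0, deviation payoff −$2757.2 → loss $2757.2.
Total loss = $535 + $1481.3 + $2213.1 + $75.7 + $2223.6 + $2757.2 = $9285.9.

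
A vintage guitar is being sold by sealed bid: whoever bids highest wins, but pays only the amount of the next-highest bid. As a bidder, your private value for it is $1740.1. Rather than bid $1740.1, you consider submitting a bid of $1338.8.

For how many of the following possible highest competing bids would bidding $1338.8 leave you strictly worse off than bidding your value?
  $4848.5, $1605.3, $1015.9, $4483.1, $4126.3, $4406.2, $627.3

1

The deviation hurts exactly when the highest competing bid lies strictly between $1338.8 and $1740.1 — underbidding then forfeits a profitable win.
$4848.5: above both → same outcome either way.
$1605.3: inside the interval → strictly worse (loss $134.8).
$1015.9: below both → same outcome either way.
$4483.1: above both → same outcome either way.
$4126.3: above both → same outcome either way.
$4406.2: above both → same outcome either way.
$627.3: below both → same outcome either way.
Count: 1.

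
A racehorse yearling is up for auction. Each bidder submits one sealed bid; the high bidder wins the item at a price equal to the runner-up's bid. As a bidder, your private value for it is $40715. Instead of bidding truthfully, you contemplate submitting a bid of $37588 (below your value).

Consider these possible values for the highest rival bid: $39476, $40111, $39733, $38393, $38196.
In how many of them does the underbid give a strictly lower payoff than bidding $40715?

The deviation hurts exactly when the highest competing bid lies strictly between $37588 and $40715 — underbidding then forfeits a profitable win.
$39476: inside the interval → strictly worse (loss $1239).
$40111: inside the interval → strictly worse (loss $604).
$39733: inside the interval → strictly worse (loss $982).
$38393: inside the interval → strictly worse (loss $2322).
$38196: inside the interval → strictly worse (loss $2519).
Count: 5.

5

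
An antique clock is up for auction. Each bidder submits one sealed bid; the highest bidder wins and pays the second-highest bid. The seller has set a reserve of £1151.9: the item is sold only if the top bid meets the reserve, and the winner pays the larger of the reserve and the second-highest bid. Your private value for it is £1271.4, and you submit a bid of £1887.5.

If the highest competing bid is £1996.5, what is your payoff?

£0

Your bid £1887.5 is below the highest competing bid £1996.5, so you lose. Payoff £0.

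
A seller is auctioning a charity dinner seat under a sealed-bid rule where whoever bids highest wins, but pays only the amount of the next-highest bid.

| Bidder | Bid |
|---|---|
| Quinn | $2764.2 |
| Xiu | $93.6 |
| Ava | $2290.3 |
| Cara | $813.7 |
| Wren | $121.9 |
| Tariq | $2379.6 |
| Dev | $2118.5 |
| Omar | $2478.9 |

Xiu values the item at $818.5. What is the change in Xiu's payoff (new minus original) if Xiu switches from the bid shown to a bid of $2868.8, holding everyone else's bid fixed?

−$1945.7

The highest bid among the other bidders is $2764.2; Xiu's bid doesn't change that.
Original bid $93.6: Xiu is not highest (top rival bid is $2764.2); payoff $0.
Alternative bid $2868.8: Xiu is highest, pays the top rival bid $2764.2; payoff $818.5 − $2764.2 = −$1945.7.
Change in payoff = −$1945.7 − ($0) = −$1945.7.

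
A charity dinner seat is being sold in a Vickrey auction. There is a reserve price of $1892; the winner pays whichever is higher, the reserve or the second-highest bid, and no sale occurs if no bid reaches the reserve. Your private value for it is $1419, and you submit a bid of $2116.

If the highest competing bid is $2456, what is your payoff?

$0

Your bid $2116 is below the highest competing bid $2456, so you lose. Payoff $0.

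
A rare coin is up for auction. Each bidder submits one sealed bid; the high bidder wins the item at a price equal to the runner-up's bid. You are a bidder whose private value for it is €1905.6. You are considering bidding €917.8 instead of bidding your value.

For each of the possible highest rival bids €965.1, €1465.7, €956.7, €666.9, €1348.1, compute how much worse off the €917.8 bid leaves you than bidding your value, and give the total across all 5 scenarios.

€2886.8

The deviation costs you only when the competing bid falls strictly between €917.8 and €1905.6; elsewhere both bids give the same outcome.
€965.1: truthful payoff €940.5, deviation payoff €0 → loss €940.5.
€1465.7: truthful payoff €439.9, deviation payoff €0 → loss €439.9.
€956.7: truthful payoff €948.9, deviation payoff €0 → loss €948.9.
€666.9: outcomes coincide → loss €0.
€1348.1: truthful payoff €557.5, deviation payoff €0 → loss €557.5.
Total loss = €940.5 + €439.9 + €948.9 + €557.5 = €2886.8.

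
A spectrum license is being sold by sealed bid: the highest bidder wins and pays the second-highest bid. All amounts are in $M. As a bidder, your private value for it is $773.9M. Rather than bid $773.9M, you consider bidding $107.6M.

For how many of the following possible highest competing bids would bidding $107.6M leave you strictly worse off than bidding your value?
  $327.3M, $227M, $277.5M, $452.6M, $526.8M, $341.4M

6

The deviation hurts exactly when the highest competing bid lies strictly between $107.6M and $773.9M — underbidding then forfeits a profitable win.
$327.3M: inside the interval → strictly worse (loss $446.6M).
$227M: inside the interval → strictly worse (loss $546.9M).
$277.5M: inside the interval → strictly worse (loss $496.4M).
$452.6M: inside the interval → strictly worse (loss $321.3M).
$526.8M: inside the interval → strictly worse (loss $247.1M).
$341.4M: inside the interval → strictly worse (loss $432.5M).
Count: 6.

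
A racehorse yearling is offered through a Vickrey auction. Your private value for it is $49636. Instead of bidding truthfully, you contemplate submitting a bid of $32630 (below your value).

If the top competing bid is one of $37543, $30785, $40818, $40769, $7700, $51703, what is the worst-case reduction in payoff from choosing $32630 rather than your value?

$37543: truthful gives $12093, deviation gives $0 → loss $12093.
$30785: same outcome either way → loss $0.
$40818: truthful gives $8818, deviation gives $0 → loss $8818.
$40769: truthful gives $8867, deviation gives $0 → loss $8867.
$7700: same outcome either way → loss $0.
$51703: same outcome either way → loss $0.
Maximum loss: $12093.

$12093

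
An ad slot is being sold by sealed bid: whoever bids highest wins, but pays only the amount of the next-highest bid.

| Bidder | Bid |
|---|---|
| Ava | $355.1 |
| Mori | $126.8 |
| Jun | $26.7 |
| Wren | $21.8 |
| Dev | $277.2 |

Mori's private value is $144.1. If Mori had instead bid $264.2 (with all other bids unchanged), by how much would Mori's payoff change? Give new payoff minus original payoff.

$0

The highest bid among the other bidders is $355.1; Mori's bid doesn't change that.
Original bid $126.8: Mori is not highest (top rival bid is $355.1); payoff $0.
Alternative bid $264.2: Mori is not highest (top rival bid is $355.1); payoff $0.
Change in payoff = $0 − ($0) = $0.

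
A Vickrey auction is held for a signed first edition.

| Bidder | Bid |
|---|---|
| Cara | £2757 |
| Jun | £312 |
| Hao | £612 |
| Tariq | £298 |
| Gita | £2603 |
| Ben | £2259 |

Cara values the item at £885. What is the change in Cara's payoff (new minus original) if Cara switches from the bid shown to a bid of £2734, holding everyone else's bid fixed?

The highest bid among the other bidders is £2603; Cara's bid doesn't change that.
Original bid £2757: Cara is highest, pays the top rival bid £2603; payoff £885 − £2603 = −£1718.
Alternative bid £2734: Cara is highest, pays the top rival bid £2603; payoff £885 − £2603 = −£1718.
Change in payoff = −£1718 − (−£1718) = £0.

£0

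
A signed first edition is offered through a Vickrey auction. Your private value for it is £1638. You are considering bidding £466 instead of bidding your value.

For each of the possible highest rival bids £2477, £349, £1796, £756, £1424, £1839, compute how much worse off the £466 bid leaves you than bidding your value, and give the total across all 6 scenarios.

The deviation costs you only when the competing bid falls strictly between £466 and £1638; elsewhere both bids give the same outcome.
£2477: outcomes coincide → loss £0.
£349: outcomes coincide → loss £0.
£1796: outcomes coincide → loss £0.
£756: truthful payoff £882, deviation payoff £0 → loss £882.
£1424: truthful payoff £214, deviation payoff £0 → loss £214.
£1839: outcomes coincide → loss £0.
Total loss = £882 + £214 = £1096.
Truthful bidding weakly dominates here: raising your bid can only win items priced above your value, and lowering it can only forfeit items priced below.

£1096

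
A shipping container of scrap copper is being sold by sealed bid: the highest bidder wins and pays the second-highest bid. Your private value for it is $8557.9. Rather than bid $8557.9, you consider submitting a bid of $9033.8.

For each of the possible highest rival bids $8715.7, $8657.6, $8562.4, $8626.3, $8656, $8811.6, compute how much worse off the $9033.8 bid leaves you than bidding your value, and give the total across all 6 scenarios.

The deviation costs you only when the competing bid falls strictly between $8557.9 and $9033.8; elsewhere both bids give the same outcome.
$8715.7: truthful payoff $0, deviation payoff −$157.8 → loss $157.8.
$8657.6: truthful payoff $0, deviation payoff −$99.7 → loss $99.7.
$8562.4: truthful payoff $0, deviation payoff −$4.5 → loss $4.5.
$8626.3: truthful payoff $0, deviation payoff −$68.4 → loss $68.4.
$8656: truthful payoff $0, deviation payoff −$98.1 → loss $98.1.
$8811.6: truthful payoff $0, deviation payoff −$253.7 → loss $253.7.
Total loss = $157.8 + $99.7 + $4.5 + $68.4 + $98.1 + $253.7 = $682.2.

$682.2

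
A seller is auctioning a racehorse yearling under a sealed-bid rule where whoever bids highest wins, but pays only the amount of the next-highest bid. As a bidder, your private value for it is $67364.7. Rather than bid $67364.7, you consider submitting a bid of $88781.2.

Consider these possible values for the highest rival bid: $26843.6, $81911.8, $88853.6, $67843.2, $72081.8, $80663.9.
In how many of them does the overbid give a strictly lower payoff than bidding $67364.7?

4

The deviation hurts exactly when the highest competing bid lies strictly between $67364.7 and $88781.2 — overbidding then wins at a price above your value.
$26843.6: below both → same outcome either way.
$81911.8: inside the interval → strictly worse (loss $14547.1).
$88853.6: above both → same outcome either way.
$67843.2: inside the interval → strictly worse (loss $478.5).
$72081.8: inside the interval → strictly worse (loss $4717.1).
$80663.9: inside the interval → strictly worse (loss $13299.2).
Count: 4.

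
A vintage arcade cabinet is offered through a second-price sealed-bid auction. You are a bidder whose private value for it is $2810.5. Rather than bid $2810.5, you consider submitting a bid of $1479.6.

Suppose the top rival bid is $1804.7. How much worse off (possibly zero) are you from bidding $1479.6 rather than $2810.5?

$1005.8

Bidding your value $2810.5: you win (since $2810.5 > $1804.7) and pay $1804.7. Payoff $1005.8.
Bidding $1479.6: you lose. Payoff $0.
The competing bid $1804.7 lies between your shaded bid and your value, so underbidding forfeits an item you could have won at a profitable price.
Loss from deviating = $1005.8 − ($0) = $1005.8.
Truthful bidding weakly dominates here: raising your bid can only win items priced above your value, and lowering it can only forfeit items priced below.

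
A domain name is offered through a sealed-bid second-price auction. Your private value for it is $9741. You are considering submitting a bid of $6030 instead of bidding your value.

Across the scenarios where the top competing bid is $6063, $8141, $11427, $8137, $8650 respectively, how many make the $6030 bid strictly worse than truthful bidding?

4

The deviation hurts exactly when the highest competing bid lies strictly between $6030 and $9741 — underbidding then forfeits a profitable win.
$6063: inside the interval → strictly worse (loss $3678).
$8141: inside the interval → strictly worse (loss $1600).
$11427: above both → same outcome either way.
$8137: inside the interval → strictly worse (loss $1604).
$8650: inside the interval → strictly worse (loss $1091).
Count: 4.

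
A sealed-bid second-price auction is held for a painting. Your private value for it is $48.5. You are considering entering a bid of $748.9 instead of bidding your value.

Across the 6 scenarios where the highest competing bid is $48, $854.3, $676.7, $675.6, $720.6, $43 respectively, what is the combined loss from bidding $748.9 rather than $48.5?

The deviation costs you only when the competing bid falls strictly between $48.5 and $748.9; elsewhere both bids give the same outcome.
$48: outcomes coincide → loss $0.
$854.3: outcomes coincide → loss $0.
$676.7: truthful payoff $0, deviation payoff −$628.2 → loss $628.2.
$675.6: truthful payoff $0, deviation payoff −$627.1 → loss $627.1.
$720.6: truthful payoff $0, deviation payoff −$672.1 → loss $672.1.
$43: outcomes coincide → loss $0.
Total loss = $628.2 + $627.1 + $672.1 = $1927.4.
Because the price is fixed by the runner-up's bid, deviating from your value can only change a good outcome into a bad one — never the reverse.

$1927.4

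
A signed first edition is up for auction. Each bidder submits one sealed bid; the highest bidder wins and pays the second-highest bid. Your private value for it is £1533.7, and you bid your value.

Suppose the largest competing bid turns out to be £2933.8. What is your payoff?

£0

Your bid £1533.7 is below the highest competing bid £2933.8, so you lose.
A losing bidder pays nothing and receives nothing: payoff = £0.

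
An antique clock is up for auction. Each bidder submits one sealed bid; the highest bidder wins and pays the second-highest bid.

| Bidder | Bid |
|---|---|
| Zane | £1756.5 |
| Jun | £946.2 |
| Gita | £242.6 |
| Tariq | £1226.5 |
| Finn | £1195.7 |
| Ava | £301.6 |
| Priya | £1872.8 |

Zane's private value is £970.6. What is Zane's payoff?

Highest bid: Priya at £1872.8, so Priya wins.
Second-highest bid: Zane at £1756.5 — that is the price the winner pays.
Zane did not win, so Zane pays nothing and receives nothing: payoff £0.

£0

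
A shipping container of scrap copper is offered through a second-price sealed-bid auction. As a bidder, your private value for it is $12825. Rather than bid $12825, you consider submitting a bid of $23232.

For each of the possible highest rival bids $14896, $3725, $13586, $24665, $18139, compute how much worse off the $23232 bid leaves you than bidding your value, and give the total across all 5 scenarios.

The deviation costs you only when the competing bid falls strictly between $12825 and $23232; elsewhere both bids give the same outcome.
$14896: truthful payoff $0, deviation payoff −$2071 → loss $2071.
$3725: outcomes coincide → loss $0.
$13586: truthful payoff $0, deviation payoff −$761 → loss $761.
$24665: outcomes coincide → loss $0.
$18139: truthful payoff $0, deviation payoff −$5314 → loss $5314.
Total loss = $2071 + $761 + $5314 = $8146.

$8146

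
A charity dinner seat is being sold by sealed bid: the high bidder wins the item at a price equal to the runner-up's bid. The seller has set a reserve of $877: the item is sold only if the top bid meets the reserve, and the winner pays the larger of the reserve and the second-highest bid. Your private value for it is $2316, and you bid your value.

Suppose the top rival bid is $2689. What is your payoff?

Your bid $2316 is below the highest competing bid $2689, so you lose. Payoff $0.

$0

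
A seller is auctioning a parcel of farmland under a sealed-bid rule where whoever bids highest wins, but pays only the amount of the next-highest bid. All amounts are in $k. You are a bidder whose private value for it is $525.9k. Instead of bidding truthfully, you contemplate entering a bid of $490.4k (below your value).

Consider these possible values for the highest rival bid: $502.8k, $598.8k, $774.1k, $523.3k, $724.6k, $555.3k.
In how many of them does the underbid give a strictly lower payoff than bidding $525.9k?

The deviation hurts exactly when the highest competing bid lies strictly between $490.4k and $525.9k — underbidding then forfeits a profitable win.
$502.8k: inside the interval → strictly worse (loss $23.1k).
$598.8k: above both → same outcome either way.
$774.1k: above both → same outcome either way.
$523.3k: inside the interval → strictly worse (loss $2.6k).
$724.6k: above both → same outcome either way.
$555.3k: above both → same outcome either way.
Count: 2.

2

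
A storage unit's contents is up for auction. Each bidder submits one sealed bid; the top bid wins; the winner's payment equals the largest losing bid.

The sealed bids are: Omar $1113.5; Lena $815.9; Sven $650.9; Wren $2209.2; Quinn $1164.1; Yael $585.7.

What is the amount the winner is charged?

$1164.1

Highest bid: Wren at $2209.2, so Wren wins.
Second-highest bid: Quinn at $1164.1 — that is the price the winner pays.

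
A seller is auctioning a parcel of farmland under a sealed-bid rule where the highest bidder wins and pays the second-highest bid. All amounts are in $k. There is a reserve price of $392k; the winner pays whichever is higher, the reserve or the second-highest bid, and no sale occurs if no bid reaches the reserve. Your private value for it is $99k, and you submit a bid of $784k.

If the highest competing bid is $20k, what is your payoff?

−$293k

Your bid $784k is the highest and exceeds the reserve.
Price = max(second-highest bid, reserve) = max($20k, $392k) = $392k.
Payoff = $99k − $392k = −$293k.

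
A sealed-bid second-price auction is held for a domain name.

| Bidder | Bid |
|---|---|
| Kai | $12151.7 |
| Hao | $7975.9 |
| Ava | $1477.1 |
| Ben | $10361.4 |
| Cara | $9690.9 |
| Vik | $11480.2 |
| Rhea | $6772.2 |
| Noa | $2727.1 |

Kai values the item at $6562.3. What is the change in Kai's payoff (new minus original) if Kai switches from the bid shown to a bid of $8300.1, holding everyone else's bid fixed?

The highest bid among the other bidders is $11480.2; Kai's bid doesn't change that.
Original bid $12151.7: Kai is highest, pays the top rival bid $11480.2; payoff $6562.3 − $11480.2 = −$4917.9.
Alternative bid $8300.1: Kai is not highest (top rival bid is $11480.2); payoff $0.
Change in payoff = $0 − (−$4917.9) = $4917.9.

$4917.9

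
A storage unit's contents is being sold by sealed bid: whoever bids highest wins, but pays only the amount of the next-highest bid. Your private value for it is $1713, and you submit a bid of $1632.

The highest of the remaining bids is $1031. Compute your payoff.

Your bid $1632 exceeds the highest competing bid $1031, so you win.
In a second-price auction the winner pays the second-highest bid, $1031.
Payoff = value − price = $1713 − $1031 = $682.

$682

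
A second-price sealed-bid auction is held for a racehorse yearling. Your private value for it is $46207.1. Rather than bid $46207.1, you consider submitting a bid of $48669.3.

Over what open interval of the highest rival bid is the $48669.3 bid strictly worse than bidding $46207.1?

If the competing bid is below $46207.1, both bids win at the same price — no difference.
If it is above $48669.3, both bids lose — no difference.
If it lies strictly between $46207.1 and $48669.3, bidding your value loses (payoff 0) while bidding $48669.3 wins at a price above your value (payoff negative).
So the deviation strictly hurts on the open interval ($46207.1, $48669.3).
Truthful bidding weakly dominates here: raising your bid can only win items priced above your value, and lowering it can only forfeit items priced below.

($46207.1, $48669.3)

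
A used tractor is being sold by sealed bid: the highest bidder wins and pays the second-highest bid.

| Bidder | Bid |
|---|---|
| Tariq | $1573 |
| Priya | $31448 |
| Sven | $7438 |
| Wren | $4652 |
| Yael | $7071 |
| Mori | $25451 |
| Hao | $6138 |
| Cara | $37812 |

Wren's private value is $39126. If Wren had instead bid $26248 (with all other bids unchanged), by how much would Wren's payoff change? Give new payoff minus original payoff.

$0

The highest bid among the other bidders is $37812; Wren's bid doesn't change that.
Original bid $4652: Wren is not highest (top rival bid is $37812); payoff $0.
Alternative bid $26248: Wren is not highest (top rival bid is $37812); payoff $0.
Change in payoff = $0 − ($0) = $0.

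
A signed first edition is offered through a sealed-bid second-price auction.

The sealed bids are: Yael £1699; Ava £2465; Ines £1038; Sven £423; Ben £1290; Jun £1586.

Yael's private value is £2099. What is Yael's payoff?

Highest bid: Ava at £2465, so Ava wins.
Second-highest bid: Yael at £1699 — that is the price the winner pays.
Yael did not win, so Yael pays nothing and receives nothing: payoff £0.

£0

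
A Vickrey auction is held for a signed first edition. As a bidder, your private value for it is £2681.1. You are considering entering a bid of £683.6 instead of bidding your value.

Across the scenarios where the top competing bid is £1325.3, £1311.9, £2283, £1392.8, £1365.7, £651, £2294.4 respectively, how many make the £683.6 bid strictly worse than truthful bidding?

The deviation hurts exactly when the highest competing bid lies strictly between £683.6 and £2681.1 — underbidding then forfeits a profitable win.
£1325.3: inside the interval → strictly worse (loss £1355.8).
£1311.9: inside the interval → strictly worse (loss £1369.2).
£2283: inside the interval → strictly worse (loss £398.1).
£1392.8: inside the interval → strictly worse (loss £1288.3).
£1365.7: inside the interval → strictly worse (loss £1315.4).
£651: below both → same outcome either way.
£2294.4: inside the interval → strictly worse (loss £386.7).
Count: 6.

6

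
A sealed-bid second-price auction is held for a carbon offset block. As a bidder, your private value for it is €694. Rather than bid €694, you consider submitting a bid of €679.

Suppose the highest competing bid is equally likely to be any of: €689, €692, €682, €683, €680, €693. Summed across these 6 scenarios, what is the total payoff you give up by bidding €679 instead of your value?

The deviation costs you only when the competing bid falls strictly between €679 and €694; elsewhere both bids give the same outcome.
€689: truthful payoff €5, deviation payoff €0 → loss €5.
€692: truthful payoff €2, deviation payoff €0 → loss €2.
€682: truthful payoff €12, deviation payoff €0 → loss €12.
€683: truthful payoff €11, deviation payoff €0 → loss €11.
€680: truthful payoff €14, deviation payoff €0 → loss €14.
€693: truthful payoff €1, deviation payoff €0 → loss €1.
Total loss = €5 + €2 + €12 + €11 + €14 + €1 = €45.

€45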